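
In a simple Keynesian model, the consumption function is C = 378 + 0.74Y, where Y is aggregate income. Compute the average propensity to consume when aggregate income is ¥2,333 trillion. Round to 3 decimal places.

APC = 0.902

C = 378 + 0.74(2333) = 2104.42
APC = C/Y = 2104.42/2333 = 0.902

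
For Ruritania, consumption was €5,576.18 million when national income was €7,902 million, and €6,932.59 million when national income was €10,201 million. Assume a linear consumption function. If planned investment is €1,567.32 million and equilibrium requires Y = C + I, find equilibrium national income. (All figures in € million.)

MPC = (6932.59 − 5576.18)/(10201 − 7902) = 1356.41/2299 = 0.59
a = 5576.18 − 0.59(7902) = 914
Equilibrium: Y = 914 + 0.59Y + 1567.32
0.41Y = 2481.32, so Y = 2481.32/0.41 = 6052

Y = 6052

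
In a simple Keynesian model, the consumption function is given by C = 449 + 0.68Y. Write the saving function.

S = -449 + 0.32Y

S = Y − C = Y − (449 + 0.68Y) = -449 + (1 − 0.68)Y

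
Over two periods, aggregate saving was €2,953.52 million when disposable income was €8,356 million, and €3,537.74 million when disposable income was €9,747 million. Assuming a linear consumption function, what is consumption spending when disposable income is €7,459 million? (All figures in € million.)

MPS = ΔS/ΔY = (3537.74 − 2953.52)/(9747 − 8356) = 584.22/1391 = 0.42
MPC = 1 − MPS = 0.58
Autonomous saving = 2953.52 − 0.42(8356) = -556, so a = 556
C = 556 + 0.58(7459) = 556 + 4326.22 = 4882.22

C = 4882.22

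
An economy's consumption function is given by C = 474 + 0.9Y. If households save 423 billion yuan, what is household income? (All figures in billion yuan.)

Y = 8970

S = Y − C = -474 + 0.1Y
-474 + 0.1Y = 423, so 0.1Y = 897 and Y = 8970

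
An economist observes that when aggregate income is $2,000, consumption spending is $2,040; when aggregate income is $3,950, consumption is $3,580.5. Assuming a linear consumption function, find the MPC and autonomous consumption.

MPC = 0.79; a = 460

MPC = ΔC/ΔY = (3580.5 − 2040)/(3950 − 2000) = 1540.5/1950 = 0.79
a = C − MPC·Y = 2040 − 0.79(2000) = 2040 − 1580 = 460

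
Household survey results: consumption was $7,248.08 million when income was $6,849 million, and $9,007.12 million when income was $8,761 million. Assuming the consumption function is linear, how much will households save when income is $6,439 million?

S = -431.88

MPC = (9007.12 − 7248.08)/(8761 − 6849) = 1759.04/1912 = 0.92
a = 7248.08 − 0.92(6849) = 7248.08 − 6301.08 = 947
C = 947 + 0.92(6439) = 6870.88
S = 6439 − 6870.88 = -431.88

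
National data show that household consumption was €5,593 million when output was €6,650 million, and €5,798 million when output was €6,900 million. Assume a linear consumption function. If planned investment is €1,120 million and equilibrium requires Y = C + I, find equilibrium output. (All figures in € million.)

Y = 7000

MPC = (5798 − 5593)/(6900 − 6650) = 205/250 = 0.82
a = 5593 − 0.82(6650) = 140
Equilibrium: Y = 140 + 0.82Y + 1120
0.18Y = 1260, so Y = 1260/0.18 = 7000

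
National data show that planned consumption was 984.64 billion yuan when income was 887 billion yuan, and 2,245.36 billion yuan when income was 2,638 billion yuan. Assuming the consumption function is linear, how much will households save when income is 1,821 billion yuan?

MPC = (2245.36 − 984.64)/(2638 − 887) = 1260.72/1751 = 0.72
a = 984.64 − 0.72(887) = 984.64 − 638.64 = 346
C = 346 + 0.72(1821) = 1657.12
S = 1821 − 1657.12 = 163.88

S = 163.88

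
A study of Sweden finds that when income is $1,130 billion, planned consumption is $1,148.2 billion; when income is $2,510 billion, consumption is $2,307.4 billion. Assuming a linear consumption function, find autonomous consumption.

MPC = ΔC/ΔY = (2307.4 − 1148.2)/(2510 − 1130) = 1159.2/1380 = 0.84
a = C − MPC·Y = 1148.2 − 0.84(1130) = 1148.2 − 949.2 = 199

a = 199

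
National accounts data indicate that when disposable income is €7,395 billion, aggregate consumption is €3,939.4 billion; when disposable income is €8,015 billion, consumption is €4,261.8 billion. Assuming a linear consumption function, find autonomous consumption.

a = 94

MPC = ΔC/ΔY = (4261.8 − 3939.4)/(8015 − 7395) = 322.4/620 = 0.52
a = C − MPC·Y = 3939.4 − 0.52(7395) = 3939.4 − 3845.4 = 94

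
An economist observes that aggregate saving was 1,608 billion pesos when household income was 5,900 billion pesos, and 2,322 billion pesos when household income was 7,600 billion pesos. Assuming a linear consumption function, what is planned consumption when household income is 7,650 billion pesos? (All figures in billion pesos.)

C = 5307

MPS = ΔS/ΔY = (2322 − 1608)/(7600 − 5900) = 714/1700 = 0.42
MPC = 1 − MPS = 0.58
Autonomous saving = 1608 − 0.42(5900) = -870, so a = 870
C = 870 + 0.58(7650) = 870 + 4437 = 5307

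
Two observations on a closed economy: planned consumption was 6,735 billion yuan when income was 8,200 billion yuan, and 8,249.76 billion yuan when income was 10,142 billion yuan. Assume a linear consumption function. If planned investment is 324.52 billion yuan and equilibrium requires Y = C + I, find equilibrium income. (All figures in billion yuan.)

MPC = (8249.76 − 6735)/(10142 − 8200) = 1514.76/1942 = 0.78
a = 6735 − 0.78(8200) = 339
Equilibrium: Y = 339 + 0.78Y + 324.52
0.22Y = 663.52, so Y = 663.52/0.22 = 3016

Y = 3016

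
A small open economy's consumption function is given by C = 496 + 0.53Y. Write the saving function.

S = -496 + 0.47Y

S = Y − C = Y − (496 + 0.53Y) = -496 + (1 − 0.53)Y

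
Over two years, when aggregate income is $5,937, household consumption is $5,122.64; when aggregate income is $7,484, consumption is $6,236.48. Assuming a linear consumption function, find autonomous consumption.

MPC = ΔC/ΔY = (6236.48 − 5122.64)/(7484 − 5937) = 1113.84/1547 = 0.72
a = C − MPC·Y = 5122.64 − 0.72(5937) = 5122.64 − 4274.64 = 848

a = 848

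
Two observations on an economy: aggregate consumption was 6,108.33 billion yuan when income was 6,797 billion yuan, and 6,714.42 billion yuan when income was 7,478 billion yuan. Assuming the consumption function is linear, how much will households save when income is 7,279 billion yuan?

S = 741.69

MPC = (6714.42 − 6108.33)/(7478 − 6797) = 606.09/681 = 0.89
a = 6108.33 − 0.89(6797) = 6108.33 − 6049.33 = 59
C = 59 + 0.89(7279) = 6537.31
S = 7279 − 6537.31 = 741.69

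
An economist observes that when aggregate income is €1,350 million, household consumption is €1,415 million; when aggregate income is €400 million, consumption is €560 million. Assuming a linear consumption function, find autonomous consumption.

MPC = ΔC/ΔY = (1415 − 560)/(1350 − 400) = 855/950 = 0.9
a = C − MPC·Y = 560 − 0.9(400) = 560 − 360 = 200

a = 200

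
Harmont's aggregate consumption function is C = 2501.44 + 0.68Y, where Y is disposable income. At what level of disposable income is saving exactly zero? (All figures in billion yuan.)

Y = 7817

At break-even, C = Y: 2501.44 + 0.68Y = Y
0.32Y = 2501.44, so Y = 2501.44/0.32 = 7817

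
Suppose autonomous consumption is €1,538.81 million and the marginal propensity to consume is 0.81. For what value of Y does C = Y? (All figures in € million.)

Y = 8099

At break-even, C = Y: 1538.81 + 0.81Y = Y
0.19Y = 1538.81, so Y = 1538.81/0.19 = 8099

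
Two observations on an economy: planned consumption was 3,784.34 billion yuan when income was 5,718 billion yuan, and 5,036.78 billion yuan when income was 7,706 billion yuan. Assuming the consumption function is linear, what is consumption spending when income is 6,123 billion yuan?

MPC = (5036.78 − 3784.34)/(7706 − 5718) = 1252.44/1988 = 0.63
a = 3784.34 − 0.63(5718) = 3784.34 − 3602.34 = 182
C = 182 + 0.63(6123) = 182 + 3857.49 = 4039.49

C = 4039.49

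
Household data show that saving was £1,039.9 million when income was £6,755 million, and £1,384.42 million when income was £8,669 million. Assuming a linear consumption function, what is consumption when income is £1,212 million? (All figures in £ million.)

C = 1169.84

MPS = ΔS/ΔY = (1384.42 − 1039.9)/(8669 − 6755) = 344.52/1914 = 0.18
MPC = 1 − MPS = 0.82
Autonomous saving = 1039.9 − 0.18(6755) = -176, so a = 176
C = 176 + 0.82(1212) = 176 + 993.84 = 1169.84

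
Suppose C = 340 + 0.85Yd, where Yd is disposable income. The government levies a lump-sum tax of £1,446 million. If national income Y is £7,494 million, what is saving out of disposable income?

S = 567.2

Yd = Y − T = 7494 − 1446 = 6048
C = 340 + 0.85(6048) = 340 + 5140.8 = 5480.8
S = Yd − C = 6048 − 5480.8 = 567.2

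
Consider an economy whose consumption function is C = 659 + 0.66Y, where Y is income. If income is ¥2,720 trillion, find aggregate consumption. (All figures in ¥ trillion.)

C = 659 + 0.66(2720) = 659 + 1795.2 = 2454.2

C = 2454.2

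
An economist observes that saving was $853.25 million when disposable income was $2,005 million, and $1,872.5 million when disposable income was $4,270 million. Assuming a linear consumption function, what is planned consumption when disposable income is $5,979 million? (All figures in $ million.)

MPS = ΔS/ΔY = (1872.5 − 853.25)/(4270 − 2005) = 1019.25/2265 = 0.45
MPC = 1 − MPS = 0.55
Autonomous saving = 853.25 − 0.45(2005) = -49, so a = 49
C = 49 + 0.55(5979) = 49 + 3288.45 = 3337.45

C = 3337.45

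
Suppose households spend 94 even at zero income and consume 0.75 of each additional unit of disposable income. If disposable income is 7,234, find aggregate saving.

C = 94 + 0.75(7234) = 94 + 5425.5 = 5519.5
S = Y − C = 7234 − 5519.5 = 1714.5

S = 1714.5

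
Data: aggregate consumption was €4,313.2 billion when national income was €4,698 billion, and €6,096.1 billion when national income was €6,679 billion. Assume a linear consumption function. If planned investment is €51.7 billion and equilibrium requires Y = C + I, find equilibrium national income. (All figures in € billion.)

Y = 1367

MPC = (6096.1 − 4313.2)/(6679 − 4698) = 1782.9/1981 = 0.9
a = 4313.2 − 0.9(4698) = 85
Equilibrium: Y = 85 + 0.9Y + 51.7
0.1Y = 136.7, so Y = 136.7/0.1 = 1367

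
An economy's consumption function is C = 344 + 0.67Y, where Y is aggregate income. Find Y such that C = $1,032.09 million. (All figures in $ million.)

344 + 0.67Y = 1032.09
0.67Y = 688.09, so Y = 688.09/0.67 = 1027

Y = 1027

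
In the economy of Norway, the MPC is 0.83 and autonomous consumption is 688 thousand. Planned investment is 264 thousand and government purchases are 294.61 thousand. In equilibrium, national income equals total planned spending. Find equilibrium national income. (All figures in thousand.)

Y = C + I + G = 688 + 0.83Y + 264 + 294.61
Y − 0.83Y = 1246.61
0.17Y = 1246.61, so Y = 1246.61/0.17 = 7333

Y = 7333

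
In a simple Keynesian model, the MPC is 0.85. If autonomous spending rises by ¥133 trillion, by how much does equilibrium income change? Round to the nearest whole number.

The multiplier is 1/(1 − MPC) = 1/0.15.
ΔY = 133/0.15 = 886.67 ≈ 887

ΔY ≈ 887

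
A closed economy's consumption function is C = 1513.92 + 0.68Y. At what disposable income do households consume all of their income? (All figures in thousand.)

At break-even, C = Y: 1513.92 + 0.68Y = Y
0.32Y = 1513.92, so Y = 1513.92/0.32 = 4731

Y = 4731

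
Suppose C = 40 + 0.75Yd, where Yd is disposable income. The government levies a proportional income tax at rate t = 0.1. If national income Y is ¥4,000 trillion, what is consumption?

C = 2740

Yd = (1 − 0.1)(4000) = 0.9(4000) = 3600
C = 40 + 0.75(3600) = 40 + 2700 = 2740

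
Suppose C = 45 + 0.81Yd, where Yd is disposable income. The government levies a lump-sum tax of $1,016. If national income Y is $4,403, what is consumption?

Yd = Y − T = 4403 − 1016 = 3387
C = 45 + 0.81(3387) = 45 + 2743.47 = 2788.47

C = 2788.47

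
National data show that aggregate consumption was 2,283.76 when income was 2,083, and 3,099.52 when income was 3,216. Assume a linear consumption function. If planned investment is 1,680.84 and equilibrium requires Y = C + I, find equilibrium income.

Y = 8803

MPC = (3099.52 − 2283.76)/(3216 − 2083) = 815.76/1133 = 0.72
a = 2283.76 − 0.72(2083) = 784
Equilibrium: Y = 784 + 0.72Y + 1680.84
0.28Y = 2464.84, so Y = 2464.84/0.28 = 8803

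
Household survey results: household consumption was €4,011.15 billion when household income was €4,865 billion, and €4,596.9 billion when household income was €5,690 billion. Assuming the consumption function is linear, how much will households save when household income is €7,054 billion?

MPC = (4596.9 − 4011.15)/(5690 − 4865) = 585.75/825 = 0.71
a = 4011.15 − 0.71(4865) = 4011.15 − 3454.15 = 557
C = 557 + 0.71(7054) = 5565.34
S = 7054 − 5565.34 = 1488.66

S = 1488.66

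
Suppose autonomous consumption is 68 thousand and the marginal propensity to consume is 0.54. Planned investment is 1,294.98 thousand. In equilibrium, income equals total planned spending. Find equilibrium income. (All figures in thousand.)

Y = C + I = 68 + 0.54Y + 1294.98
Y − 0.54Y = 1362.98
0.46Y = 1362.98, so Y = 1362.98/0.46 = 2963

Y = 2963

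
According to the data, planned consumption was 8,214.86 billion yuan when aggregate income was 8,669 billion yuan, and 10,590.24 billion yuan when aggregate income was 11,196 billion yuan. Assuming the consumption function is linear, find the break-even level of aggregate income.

MPC = (10590.24 − 8214.86)/(11196 − 8669) = 2375.38/2527 = 0.94
a = 8214.86 − 0.94(8669) = 8214.86 − 8148.86 = 66
Break-even: Y = a/(1−MPC) = 66/0.06 = 1100

Y = 1100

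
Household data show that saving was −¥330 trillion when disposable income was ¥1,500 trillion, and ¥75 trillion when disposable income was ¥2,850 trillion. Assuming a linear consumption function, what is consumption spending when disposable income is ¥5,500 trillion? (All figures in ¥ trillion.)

C = 4630

MPS = ΔS/ΔY = (75 − (-330))/(2850 − 1500) = 405/1350 = 0.3
MPC = 1 − MPS = 0.7
Autonomous saving = -330 − 0.3(1500) = -780, so a = 780
C = 780 + 0.7(5500) = 780 + 3850 = 4630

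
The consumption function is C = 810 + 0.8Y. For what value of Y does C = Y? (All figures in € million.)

Y = 4050

At break-even, C = Y: 810 + 0.8Y = Y
0.2Y = 810, so Y = 810/0.2 = 4050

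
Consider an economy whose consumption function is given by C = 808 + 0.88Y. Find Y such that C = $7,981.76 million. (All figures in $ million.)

Y = 8152

808 + 0.88Y = 7981.76
0.88Y = 7173.76, so Y = 7173.76/0.88 = 8152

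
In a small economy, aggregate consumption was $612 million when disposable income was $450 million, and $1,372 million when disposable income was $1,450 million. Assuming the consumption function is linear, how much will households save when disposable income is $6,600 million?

S = 1314

MPC = (1372 − 612)/(1450 − 450) = 760/1000 = 0.76
a = 612 − 0.76(450) = 612 − 342 = 270
C = 270 + 0.76(6600) = 5286
S = 6600 − 5286 = 1314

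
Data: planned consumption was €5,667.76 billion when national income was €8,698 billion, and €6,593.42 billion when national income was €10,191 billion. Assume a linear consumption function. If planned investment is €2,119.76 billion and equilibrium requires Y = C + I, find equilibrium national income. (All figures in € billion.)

Y = 6302

MPC = (6593.42 − 5667.76)/(10191 − 8698) = 925.66/1493 = 0.62
a = 5667.76 − 0.62(8698) = 275
Equilibrium: Y = 275 + 0.62Y + 2119.76
0.38Y = 2394.76, so Y = 2394.76/0.38 = 6302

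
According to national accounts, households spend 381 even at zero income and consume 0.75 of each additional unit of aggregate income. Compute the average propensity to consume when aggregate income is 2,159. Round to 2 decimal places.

APC = 0.93

C = 381 + 0.75(2159) = 2000.25
APC = C/Y = 2000.25/2159 = 0.93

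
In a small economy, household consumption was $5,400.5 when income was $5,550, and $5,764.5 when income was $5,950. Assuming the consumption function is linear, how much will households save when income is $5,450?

MPC = (5764.5 − 5400.5)/(5950 − 5550) = 364/400 = 0.91
a = 5400.5 − 0.91(5550) = 5400.5 − 5050.5 = 350
C = 350 + 0.91(5450) = 5309.5
S = 5450 − 5309.5 = 140.5

S = 140.5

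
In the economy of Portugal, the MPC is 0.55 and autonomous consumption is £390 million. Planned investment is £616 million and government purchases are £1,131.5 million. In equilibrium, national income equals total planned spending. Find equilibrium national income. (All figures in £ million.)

Y = C + I + G = 390 + 0.55Y + 616 + 1131.5
Y − 0.55Y = 2137.5
0.45Y = 2137.5, so Y = 2137.5/0.45 = 4750

Y = 4750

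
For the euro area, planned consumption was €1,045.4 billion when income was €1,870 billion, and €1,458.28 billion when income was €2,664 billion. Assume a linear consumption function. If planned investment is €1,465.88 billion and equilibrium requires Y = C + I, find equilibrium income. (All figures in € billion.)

MPC = (1458.28 − 1045.4)/(2664 − 1870) = 412.88/794 = 0.52
a = 1045.4 − 0.52(1870) = 73
Equilibrium: Y = 73 + 0.52Y + 1465.88
0.48Y = 1538.88, so Y = 1538.88/0.48 = 3206

Y = 3206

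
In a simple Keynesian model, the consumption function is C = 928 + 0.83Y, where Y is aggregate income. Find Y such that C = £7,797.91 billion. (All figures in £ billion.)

Y = 8277

928 + 0.83Y = 7797.91
0.83Y = 6869.91, so Y = 6869.91/0.83 = 8277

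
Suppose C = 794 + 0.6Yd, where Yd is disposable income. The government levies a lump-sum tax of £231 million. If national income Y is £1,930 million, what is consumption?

C = 1813.4

Yd = Y − T = 1930 − 231 = 1699
C = 794 + 0.6(1699) = 794 + 1019.4 = 1813.4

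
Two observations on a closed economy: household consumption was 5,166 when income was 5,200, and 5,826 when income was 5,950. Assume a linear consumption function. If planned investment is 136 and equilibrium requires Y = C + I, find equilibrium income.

MPC = (5826 − 5166)/(5950 − 5200) = 660/750 = 0.88
a = 5166 − 0.88(5200) = 590
Equilibrium: Y = 590 + 0.88Y + 136
0.12Y = 726, so Y = 726/0.12 = 6050

Y = 6050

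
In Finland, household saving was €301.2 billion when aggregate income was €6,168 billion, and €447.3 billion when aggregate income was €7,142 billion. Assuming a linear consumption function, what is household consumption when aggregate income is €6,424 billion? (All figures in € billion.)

C = 6084.4

MPS = ΔS/ΔY = (447.3 − 301.2)/(7142 − 6168) = 146.1/974 = 0.15
MPC = 1 − MPS = 0.85
Autonomous saving = 301.2 − 0.15(6168) = -624, so a = 624
C = 624 + 0.85(6424) = 624 + 5460.4 = 6084.4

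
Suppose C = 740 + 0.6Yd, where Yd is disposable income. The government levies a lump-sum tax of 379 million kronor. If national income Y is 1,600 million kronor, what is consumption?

Yd = Y − T = 1600 − 379 = 1221
C = 740 + 0.6(1221) = 740 + 732.6 = 1472.6

C = 1472.6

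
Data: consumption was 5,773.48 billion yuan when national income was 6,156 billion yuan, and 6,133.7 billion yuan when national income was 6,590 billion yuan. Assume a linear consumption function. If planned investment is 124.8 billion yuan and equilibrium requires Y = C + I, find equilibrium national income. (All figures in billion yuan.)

Y = 4640

MPC = (6133.7 − 5773.48)/(6590 − 6156) = 360.22/434 = 0.83
a = 5773.48 − 0.83(6156) = 664
Equilibrium: Y = 664 + 0.83Y + 124.8
0.17Y = 788.8, so Y = 788.8/0.17 = 4640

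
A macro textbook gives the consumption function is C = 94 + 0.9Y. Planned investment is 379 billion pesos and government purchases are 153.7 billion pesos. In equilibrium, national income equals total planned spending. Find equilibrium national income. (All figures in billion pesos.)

Y = 6267

Y = C + I + G = 94 + 0.9Y + 379 + 153.7
Y − 0.9Y = 626.7
0.1Y = 626.7, so Y = 626.7/0.1 = 6267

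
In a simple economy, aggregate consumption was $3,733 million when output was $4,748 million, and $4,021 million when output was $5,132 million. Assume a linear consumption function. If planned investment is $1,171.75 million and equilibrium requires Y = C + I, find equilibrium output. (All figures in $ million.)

MPC = (4021 − 3733)/(5132 − 4748) = 288/384 = 0.75
a = 3733 − 0.75(4748) = 172
Equilibrium: Y = 172 + 0.75Y + 1171.75
0.25Y = 1343.75, so Y = 1343.75/0.25 = 5375

Y = 5375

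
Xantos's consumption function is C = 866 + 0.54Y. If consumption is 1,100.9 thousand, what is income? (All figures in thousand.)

866 + 0.54Y = 1100.9
0.54Y = 234.9, so Y = 234.9/0.54 = 435

Y = 435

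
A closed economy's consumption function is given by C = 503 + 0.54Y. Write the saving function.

S = Y − C = Y − (503 + 0.54Y) = -503 + (1 − 0.54)Y

S = -503 + 0.46Y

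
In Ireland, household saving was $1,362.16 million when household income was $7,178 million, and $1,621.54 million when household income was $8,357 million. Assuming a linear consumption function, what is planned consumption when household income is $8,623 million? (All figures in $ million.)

C = 6942.94

MPS = ΔS/ΔY = (1621.54 − 1362.16)/(8357 − 7178) = 259.38/1179 = 0.22
MPC = 1 − MPS = 0.78
Autonomous saving = 1362.16 − 0.22(7178) = -217, so a = 217
C = 217 + 0.78(8623) = 217 + 6725.94 = 6942.94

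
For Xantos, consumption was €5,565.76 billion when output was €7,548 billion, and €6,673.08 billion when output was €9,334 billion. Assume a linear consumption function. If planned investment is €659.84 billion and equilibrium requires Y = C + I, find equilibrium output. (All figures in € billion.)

Y = 4068

MPC = (6673.08 − 5565.76)/(9334 − 7548) = 1107.32/1786 = 0.62
a = 5565.76 − 0.62(7548) = 886
Equilibrium: Y = 886 + 0.62Y + 659.84
0.38Y = 1545.84, so Y = 1545.84/0.38 = 4068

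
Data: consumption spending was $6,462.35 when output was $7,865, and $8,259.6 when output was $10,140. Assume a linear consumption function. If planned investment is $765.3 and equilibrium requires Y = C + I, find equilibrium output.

Y = 4830

MPC = (8259.6 − 6462.35)/(10140 − 7865) = 1797.25/2275 = 0.79
a = 6462.35 − 0.79(7865) = 249
Equilibrium: Y = 249 + 0.79Y + 765.3
0.21Y = 1014.3, so Y = 1014.3/0.21 = 4830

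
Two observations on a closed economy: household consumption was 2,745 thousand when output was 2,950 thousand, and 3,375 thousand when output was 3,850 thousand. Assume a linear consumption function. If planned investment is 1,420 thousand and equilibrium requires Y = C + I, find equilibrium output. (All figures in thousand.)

Y = 7000

MPC = (3375 − 2745)/(3850 − 2950) = 630/900 = 0.7
a = 2745 − 0.7(2950) = 680
Equilibrium: Y = 680 + 0.7Y + 1420
0.3Y = 2100, so Y = 2100/0.3 = 7000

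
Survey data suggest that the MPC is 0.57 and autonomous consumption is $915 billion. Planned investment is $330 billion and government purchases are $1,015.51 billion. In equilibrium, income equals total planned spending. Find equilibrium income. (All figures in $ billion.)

Y = C + I + G = 915 + 0.57Y + 330 + 1015.51
Y − 0.57Y = 2260.51
0.43Y = 2260.51, so Y = 2260.51/0.43 = 5257

Y = 5257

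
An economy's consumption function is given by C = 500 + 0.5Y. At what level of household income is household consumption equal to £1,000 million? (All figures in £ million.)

500 + 0.5Y = 1000
0.5Y = 500, so Y = 500/0.5 = 1000

Y = 1000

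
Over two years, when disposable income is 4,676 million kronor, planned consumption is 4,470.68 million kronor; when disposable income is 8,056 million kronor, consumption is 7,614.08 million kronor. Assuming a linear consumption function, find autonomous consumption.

MPC = ΔC/ΔY = (7614.08 − 4470.68)/(8056 − 4676) = 3143.4/3380 = 0.93
a = C − MPC·Y = 4470.68 − 0.93(4676) = 4470.68 − 4348.68 = 122

a = 122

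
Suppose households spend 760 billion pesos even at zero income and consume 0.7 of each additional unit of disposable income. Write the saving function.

S = Y − C = Y − (760 + 0.7Y) = -760 + (1 − 0.7)Y

S = -760 + 0.3Y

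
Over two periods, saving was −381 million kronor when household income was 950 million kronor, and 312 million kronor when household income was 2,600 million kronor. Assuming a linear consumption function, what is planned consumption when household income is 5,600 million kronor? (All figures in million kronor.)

MPS = ΔS/ΔY = (312 − (-381))/(2600 − 950) = 693/1650 = 0.42
MPC = 1 − MPS = 0.58
Autonomous saving = -381 − 0.42(950) = -780, so a = 780
C = 780 + 0.58(5600) = 780 + 3248 = 4028

C = 4028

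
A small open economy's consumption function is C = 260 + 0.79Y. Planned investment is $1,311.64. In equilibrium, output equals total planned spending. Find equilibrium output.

Y = C + I = 260 + 0.79Y + 1311.64
Y − 0.79Y = 1571.64
0.21Y = 1571.64, so Y = 1571.64/0.21 = 7484

Y = 7484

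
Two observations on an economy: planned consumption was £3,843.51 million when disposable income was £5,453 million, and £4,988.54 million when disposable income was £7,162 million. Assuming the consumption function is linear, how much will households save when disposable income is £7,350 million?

S = 2235.5

MPC = (4988.54 − 3843.51)/(7162 − 5453) = 1145.03/1709 = 0.67
a = 3843.51 − 0.67(5453) = 3843.51 − 3653.51 = 190
C = 190 + 0.67(7350) = 5114.5
S = 7350 − 5114.5 = 2235.5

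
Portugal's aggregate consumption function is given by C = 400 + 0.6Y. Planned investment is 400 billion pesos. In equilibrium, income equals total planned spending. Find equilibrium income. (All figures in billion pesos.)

Y = C + I = 400 + 0.6Y + 400
Y − 0.6Y = 800
0.4Y = 800, so Y = 800/0.4 = 2000

Y = 2000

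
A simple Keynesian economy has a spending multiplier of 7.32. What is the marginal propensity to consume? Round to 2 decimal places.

MPC = 0.86

k = 1/(1 − MPC), so 1 − MPC = 1/k = 1/7.32 = 0.1366
MPC = 1 − 0.1366 = 0.86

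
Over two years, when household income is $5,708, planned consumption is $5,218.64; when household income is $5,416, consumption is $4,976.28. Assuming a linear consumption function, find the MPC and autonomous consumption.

MPC = ΔC/ΔY = (5218.64 − 4976.28)/(5708 − 5416) = 242.36/292 = 0.83
a = C − MPC·Y = 4976.28 − 0.83(5416) = 4976.28 − 4495.28 = 481

MPC = 0.83; a = 481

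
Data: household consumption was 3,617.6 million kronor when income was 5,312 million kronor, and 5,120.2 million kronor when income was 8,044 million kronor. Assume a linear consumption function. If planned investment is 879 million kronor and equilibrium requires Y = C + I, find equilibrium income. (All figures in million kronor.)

Y = 3500

MPC = (5120.2 − 3617.6)/(8044 − 5312) = 1502.6/2732 = 0.55
a = 3617.6 − 0.55(5312) = 696
Equilibrium: Y = 696 + 0.55Y + 879
0.45Y = 1575, so Y = 1575/0.45 = 3500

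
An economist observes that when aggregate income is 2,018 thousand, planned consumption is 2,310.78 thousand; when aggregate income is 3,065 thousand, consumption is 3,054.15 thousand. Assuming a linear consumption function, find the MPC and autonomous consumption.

MPC = ΔC/ΔY = (3054.15 − 2310.78)/(3065 − 2018) = 743.37/1047 = 0.71
a = C − MPC·Y = 2310.78 − 0.71(2018) = 2310.78 − 1432.78 = 878

MPC = 0.71; a = 878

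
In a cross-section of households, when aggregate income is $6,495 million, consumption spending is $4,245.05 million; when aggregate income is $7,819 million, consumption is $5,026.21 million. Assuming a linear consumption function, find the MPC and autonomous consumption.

MPC = 0.59; a = 413

MPC = ΔC/ΔY = (5026.21 − 4245.05)/(7819 − 6495) = 781.16/1324 = 0.59
a = C − MPC·Y = 4245.05 − 0.59(6495) = 4245.05 − 3832.05 = 413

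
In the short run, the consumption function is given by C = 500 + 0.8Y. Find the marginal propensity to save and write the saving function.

MPS = 0.2; S = -500 + 0.2Y

MPS = 1 − MPC = 1 − 0.8 = 0.2
S = Y − C = -500 + 0.2Y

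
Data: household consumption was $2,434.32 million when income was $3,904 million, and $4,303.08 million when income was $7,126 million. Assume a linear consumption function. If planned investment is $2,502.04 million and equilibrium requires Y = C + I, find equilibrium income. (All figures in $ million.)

Y = 6362

MPC = (4303.08 − 2434.32)/(7126 − 3904) = 1868.76/3222 = 0.58
a = 2434.32 − 0.58(3904) = 170
Equilibrium: Y = 170 + 0.58Y + 2502.04
0.42Y = 2672.04, so Y = 2672.04/0.42 = 6362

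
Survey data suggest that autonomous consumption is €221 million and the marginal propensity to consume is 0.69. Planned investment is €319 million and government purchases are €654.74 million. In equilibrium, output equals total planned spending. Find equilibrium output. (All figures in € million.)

Y = C + I + G = 221 + 0.69Y + 319 + 654.74
Y − 0.69Y = 1194.74
0.31Y = 1194.74, so Y = 1194.74/0.31 = 3854

Y = 3854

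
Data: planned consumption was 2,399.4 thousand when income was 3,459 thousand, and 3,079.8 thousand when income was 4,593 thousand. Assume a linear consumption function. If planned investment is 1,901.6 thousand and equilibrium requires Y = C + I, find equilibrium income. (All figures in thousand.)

MPC = (3079.8 − 2399.4)/(4593 − 3459) = 680.4/1134 = 0.6
a = 2399.4 − 0.6(3459) = 324
Equilibrium: Y = 324 + 0.6Y + 1901.6
0.4Y = 2225.6, so Y = 2225.6/0.4 = 5564

Y = 5564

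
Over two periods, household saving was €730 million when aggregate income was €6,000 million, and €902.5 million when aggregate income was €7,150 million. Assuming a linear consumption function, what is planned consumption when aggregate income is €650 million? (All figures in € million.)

MPS = ΔS/ΔY = (902.5 − 730)/(7150 − 6000) = 172.5/1150 = 0.15
MPC = 1 − MPS = 0.85
Autonomous saving = 730 − 0.15(6000) = -170, so a = 170
C = 170 + 0.85(650) = 170 + 552.5 = 722.5

C = 722.5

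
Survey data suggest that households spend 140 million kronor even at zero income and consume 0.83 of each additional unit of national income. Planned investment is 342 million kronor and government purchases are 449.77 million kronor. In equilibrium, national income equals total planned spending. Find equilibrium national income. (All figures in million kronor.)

Y = C + I + G = 140 + 0.83Y + 342 + 449.77
Y − 0.83Y = 931.77
0.17Y = 931.77, so Y = 931.77/0.17 = 5481

Y = 5481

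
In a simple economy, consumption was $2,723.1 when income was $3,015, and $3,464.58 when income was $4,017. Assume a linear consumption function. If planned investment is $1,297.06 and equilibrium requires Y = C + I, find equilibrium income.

MPC = (3464.58 − 2723.1)/(4017 − 3015) = 741.48/1002 = 0.74
a = 2723.1 − 0.74(3015) = 492
Equilibrium: Y = 492 + 0.74Y + 1297.06
0.26Y = 1789.06, so Y = 1789.06/0.26 = 6881

Y = 6881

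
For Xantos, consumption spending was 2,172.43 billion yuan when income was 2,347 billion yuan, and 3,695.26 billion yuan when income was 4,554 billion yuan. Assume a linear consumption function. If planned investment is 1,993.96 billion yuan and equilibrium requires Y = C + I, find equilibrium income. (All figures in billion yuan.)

MPC = (3695.26 − 2172.43)/(4554 − 2347) = 1522.83/2207 = 0.69
a = 2172.43 − 0.69(2347) = 553
Equilibrium: Y = 553 + 0.69Y + 1993.96
0.31Y = 2546.96, so Y = 2546.96/0.31 = 8216

Y = 8216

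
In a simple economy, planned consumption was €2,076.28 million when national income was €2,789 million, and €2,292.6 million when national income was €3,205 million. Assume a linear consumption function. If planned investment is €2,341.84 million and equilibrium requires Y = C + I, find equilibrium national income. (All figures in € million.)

Y = 6183

MPC = (2292.6 − 2076.28)/(3205 − 2789) = 216.32/416 = 0.52
a = 2076.28 − 0.52(2789) = 626
Equilibrium: Y = 626 + 0.52Y + 2341.84
0.48Y = 2967.84, so Y = 2967.84/0.48 = 6183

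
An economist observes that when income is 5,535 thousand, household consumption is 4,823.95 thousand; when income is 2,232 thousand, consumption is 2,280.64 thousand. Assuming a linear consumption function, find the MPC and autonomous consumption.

MPC = ΔC/ΔY = (4823.95 − 2280.64)/(5535 − 2232) = 2543.31/3303 = 0.77
a = C − MPC·Y = 2280.64 − 0.77(2232) = 2280.64 − 1718.64 = 562

MPC = 0.77; a = 562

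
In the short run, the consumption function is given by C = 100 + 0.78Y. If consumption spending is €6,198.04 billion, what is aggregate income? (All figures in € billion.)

100 + 0.78Y = 6198.04
0.78Y = 6098.04, so Y = 6098.04/0.78 = 7818

Y = 7818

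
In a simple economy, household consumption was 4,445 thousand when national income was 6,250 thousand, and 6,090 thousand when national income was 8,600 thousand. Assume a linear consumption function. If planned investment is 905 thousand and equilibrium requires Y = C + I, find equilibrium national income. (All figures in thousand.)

Y = 3250

MPC = (6090 − 4445)/(8600 − 6250) = 1645/2350 = 0.7
a = 4445 − 0.7(6250) = 70
Equilibrium: Y = 70 + 0.7Y + 905
0.3Y = 975, so Y = 975/0.3 = 3250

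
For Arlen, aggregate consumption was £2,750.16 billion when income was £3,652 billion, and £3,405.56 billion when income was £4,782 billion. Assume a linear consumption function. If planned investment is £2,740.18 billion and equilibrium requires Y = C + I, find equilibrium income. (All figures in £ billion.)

Y = 8029

MPC = (3405.56 − 2750.16)/(4782 − 3652) = 655.4/1130 = 0.58
a = 2750.16 − 0.58(3652) = 632
Equilibrium: Y = 632 + 0.58Y + 2740.18
0.42Y = 3372.18, so Y = 3372.18/0.42 = 8029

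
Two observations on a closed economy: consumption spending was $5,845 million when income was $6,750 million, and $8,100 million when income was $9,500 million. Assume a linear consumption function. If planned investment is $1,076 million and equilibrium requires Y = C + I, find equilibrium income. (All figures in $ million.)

Y = 7700

MPC = (8100 − 5845)/(9500 − 6750) = 2255/2750 = 0.82
a = 5845 − 0.82(6750) = 310
Equilibrium: Y = 310 + 0.82Y + 1076
0.18Y = 1386, so Y = 1386/0.18 = 7700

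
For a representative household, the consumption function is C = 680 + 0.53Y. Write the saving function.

S = Y − C = Y − (680 + 0.53Y) = -680 + (1 − 0.53)Y

S = -680 + 0.47Y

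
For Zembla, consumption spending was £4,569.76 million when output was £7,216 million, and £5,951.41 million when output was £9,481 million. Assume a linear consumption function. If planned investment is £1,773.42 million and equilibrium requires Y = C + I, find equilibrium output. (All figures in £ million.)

Y = 4978

MPC = (5951.41 − 4569.76)/(9481 − 7216) = 1381.65/2265 = 0.61
a = 4569.76 − 0.61(7216) = 168
Equilibrium: Y = 168 + 0.61Y + 1773.42
0.39Y = 1941.42, so Y = 1941.42/0.39 = 4978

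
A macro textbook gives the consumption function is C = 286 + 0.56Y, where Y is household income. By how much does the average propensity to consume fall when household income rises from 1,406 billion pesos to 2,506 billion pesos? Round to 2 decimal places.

At Y = 1406: C = 286 + 0.56(1406) = 1073.36, APC = 1073.36/1406 = 0.763
At Y = 2506: C = 1689.36, APC = 1689.36/2506 = 0.674
Fall in APC = 0.763 − 0.674 = 0.089 ≈ 0.09

ΔAPC = 0.09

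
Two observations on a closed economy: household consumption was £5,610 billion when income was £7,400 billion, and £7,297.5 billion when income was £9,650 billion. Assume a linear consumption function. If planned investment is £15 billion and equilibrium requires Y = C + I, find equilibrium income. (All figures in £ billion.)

Y = 300

MPC = (7297.5 − 5610)/(9650 − 7400) = 1687.5/2250 = 0.75
a = 5610 − 0.75(7400) = 60
Equilibrium: Y = 60 + 0.75Y + 15
0.25Y = 75, so Y = 75/0.25 = 300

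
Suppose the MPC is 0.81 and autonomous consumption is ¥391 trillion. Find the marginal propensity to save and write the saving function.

MPS = 0.19; S = -391 + 0.19Y

MPS = 1 − MPC = 1 − 0.81 = 0.19
S = Y − C = -391 + 0.19Y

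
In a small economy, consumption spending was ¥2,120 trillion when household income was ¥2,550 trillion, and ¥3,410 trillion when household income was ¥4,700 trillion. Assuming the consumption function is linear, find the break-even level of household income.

Y = 1475

MPC = (3410 − 2120)/(4700 − 2550) = 1290/2150 = 0.6
a = 2120 − 0.6(2550) = 2120 − 1530 = 590
Break-even: Y = a/(1−MPC) = 590/0.4 = 1475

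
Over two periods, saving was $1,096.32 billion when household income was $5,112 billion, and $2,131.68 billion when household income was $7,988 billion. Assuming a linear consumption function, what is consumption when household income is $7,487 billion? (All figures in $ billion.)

C = 5535.68

MPS = ΔS/ΔY = (2131.68 − 1096.32)/(7988 − 5112) = 1035.36/2876 = 0.36
MPC = 1 − MPS = 0.64
Autonomous saving = 1096.32 − 0.36(5112) = -744, so a = 744
C = 744 + 0.64(7487) = 744 + 4791.68 = 5535.68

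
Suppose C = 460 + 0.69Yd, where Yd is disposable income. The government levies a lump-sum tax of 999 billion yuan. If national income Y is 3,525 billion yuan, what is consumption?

Yd = Y − T = 3525 − 999 = 2526
C = 460 + 0.69(2526) = 460 + 1742.94 = 2202.94

C = 2202.94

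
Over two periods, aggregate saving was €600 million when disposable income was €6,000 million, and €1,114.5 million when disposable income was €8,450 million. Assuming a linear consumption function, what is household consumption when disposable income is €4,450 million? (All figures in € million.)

MPS = ΔS/ΔY = (1114.5 − 600)/(8450 − 6000) = 514.5/2450 = 0.21
MPC = 1 − MPS = 0.79
Autonomous saving = 600 − 0.21(6000) = -660, so a = 660
C = 660 + 0.79(4450) = 660 + 3515.5 = 4175.5

C = 4175.5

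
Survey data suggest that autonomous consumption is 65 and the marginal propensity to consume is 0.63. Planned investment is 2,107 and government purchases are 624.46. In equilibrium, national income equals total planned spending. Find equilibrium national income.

Y = C + I + G = 65 + 0.63Y + 2107 + 624.46
Y − 0.63Y = 2796.46
0.37Y = 2796.46, so Y = 2796.46/0.37 = 7558

Y = 7558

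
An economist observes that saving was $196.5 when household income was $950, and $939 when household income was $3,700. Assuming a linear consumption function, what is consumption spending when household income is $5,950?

MPS = ΔS/ΔY = (939 − 196.5)/(3700 − 950) = 742.5/2750 = 0.27
MPC = 1 − MPS = 0.73
Autonomous saving = 196.5 − 0.27(950) = -60, so a = 60
C = 60 + 0.73(5950) = 60 + 4343.5 = 4403.5

C = 4403.5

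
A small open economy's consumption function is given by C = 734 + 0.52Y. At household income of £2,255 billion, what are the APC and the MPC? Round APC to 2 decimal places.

MPC = 0.52 (the slope of the consumption function)
C = 734 + 0.52(2255) = 1906.6, so APC = 1906.6/2255 = 0.85

APC = 0.85; MPC = 0.52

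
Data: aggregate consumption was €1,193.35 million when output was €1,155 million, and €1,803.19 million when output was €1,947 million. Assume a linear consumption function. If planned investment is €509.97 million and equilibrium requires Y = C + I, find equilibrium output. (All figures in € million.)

MPC = (1803.19 − 1193.35)/(1947 − 1155) = 609.84/792 = 0.77
a = 1193.35 − 0.77(1155) = 304
Equilibrium: Y = 304 + 0.77Y + 509.97
0.23Y = 813.97, so Y = 813.97/0.23 = 3539

Y = 3539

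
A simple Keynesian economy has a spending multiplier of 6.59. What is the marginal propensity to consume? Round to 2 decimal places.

MPC = 0.85

k = 1/(1 − MPC), so 1 − MPC = 1/k = 1/6.59 = 0.1517
MPC = 1 − 0.1517 = 0.85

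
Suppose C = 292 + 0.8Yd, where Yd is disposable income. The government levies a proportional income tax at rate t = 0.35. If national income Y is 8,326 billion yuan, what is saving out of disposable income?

Yd = (1 − 0.35)(8326) = 0.65(8326) = 5411.9
C = 292 + 0.8(5411.9) = 292 + 4329.52 = 4621.52
S = Yd − C = 5411.9 − 4621.52 = 790.38

S = 790.38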